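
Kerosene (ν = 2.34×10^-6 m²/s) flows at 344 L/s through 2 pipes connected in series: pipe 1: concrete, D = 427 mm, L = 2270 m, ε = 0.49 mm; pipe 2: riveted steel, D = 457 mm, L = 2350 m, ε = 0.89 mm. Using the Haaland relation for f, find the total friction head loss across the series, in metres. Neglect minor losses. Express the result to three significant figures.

Pipe 1: V = 2.402 m/s, Re = 4.38×10^5, ε/D = 0.00115, f = 0.02089, h_1 = f(L/D)V²/2g = 32.66 m
Pipe 2: V = 2.097 m/s, Re = 4.10×10^5, ε/D = 0.00195, f = 0.02370, h_2 = f(L/D)V²/2g = 27.32 m
Series → Q common, losses add: H = Σh = 59.98 m

H ≈ 60.0 m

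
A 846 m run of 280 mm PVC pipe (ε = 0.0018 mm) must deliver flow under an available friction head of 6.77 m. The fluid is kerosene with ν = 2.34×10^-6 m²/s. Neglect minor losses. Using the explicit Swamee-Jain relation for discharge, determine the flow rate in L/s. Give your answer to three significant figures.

Swamee-Jain (Type II): Q = -0.965·√(gD⁵h_f/L)·ln[ε/(3.7D) + √(3.17ν²L/(gD³h_f))]
√(gD⁵h_f/L) = √(9.81·0.280⁵·6.77/846) = 0.01162
ε/(3.7D) = 1.74×10^-6; √(3.17ν²L/(gD³h_f)) = 1.00×10^-4
Q = -0.965·0.01162·ln(1.021×10^-4) = 0.1031 m³/s
Check: V = 1.67 m/s, Re = 2.00×10^5, f = 0.01559, h_f = 6.73 m ≈ 6.77 m ✓

Q ≈ 103 L/s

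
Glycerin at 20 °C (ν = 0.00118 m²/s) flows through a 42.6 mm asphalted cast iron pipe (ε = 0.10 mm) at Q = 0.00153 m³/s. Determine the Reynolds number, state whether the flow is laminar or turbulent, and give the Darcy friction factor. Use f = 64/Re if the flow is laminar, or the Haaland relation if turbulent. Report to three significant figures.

Re ≈ 38.8; laminar; f = 64/Re ≈ 1.65

V = 4Q/(πD²) = 1.073 m/s
Re = VD/ν = 1.073·0.0426/0.00118 = 38.8
Re < 2300 → laminar → f = 64/Re = 1.651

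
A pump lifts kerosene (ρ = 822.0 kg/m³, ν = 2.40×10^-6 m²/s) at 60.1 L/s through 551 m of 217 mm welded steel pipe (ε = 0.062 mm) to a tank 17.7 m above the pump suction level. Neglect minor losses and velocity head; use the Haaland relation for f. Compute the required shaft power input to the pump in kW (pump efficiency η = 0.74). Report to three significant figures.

V = 4Q/(πD²) = 1.625 m/s; Re = 1.47×10^5; ε/D = 2.86×10^-4; f = 0.01810
h_f = f(L/D)V²/2g = 6.186 m
Total head H = z + h_f = 17.7 + 6.186 = 23.89 m
P_hyd = ρgQH = 822.0·9.81·0.0601·23.89 = 11.58 kW
P_shaft = P_hyd/η = 11.58/0.74 = 15.64 kW

P_shaft ≈ 15.6 kW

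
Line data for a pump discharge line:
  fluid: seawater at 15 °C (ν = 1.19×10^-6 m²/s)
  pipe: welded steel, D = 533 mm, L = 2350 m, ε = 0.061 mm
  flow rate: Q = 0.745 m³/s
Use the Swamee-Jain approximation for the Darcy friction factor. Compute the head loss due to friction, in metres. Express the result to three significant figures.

h_f ≈ 33.4 m

V = 4Q/(πD²) = 4·0.745/(π·0.533²) = 3.339 m/s
Re = VD/ν = 3.339·0.533/1.19×10^-6 = 1.50×10^6 → turbulent
ε/D = 0.061/533 = 1.14×10^-4
Swamee-Jain: f = 0.01334
h_f = f(L/D)V²/(2g) = 0.01334·(2350/0.533)·3.339²/(2·9.81) = 33.42 m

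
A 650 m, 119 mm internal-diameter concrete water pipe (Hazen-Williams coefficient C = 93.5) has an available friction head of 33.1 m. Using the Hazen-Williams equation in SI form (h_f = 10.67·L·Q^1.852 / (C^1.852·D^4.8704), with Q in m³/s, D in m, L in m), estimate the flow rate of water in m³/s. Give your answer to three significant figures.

Rearranging: Q = [h_f·C^1.852·D^4.8704 / (10.67·L)]^(1/1.852)
Q = [33.1·93.5^1.852·0.119^4.8704 / (10.67·650)]^0.540 = 0.01933 m³/s

Q ≈ 0.0193 m³/s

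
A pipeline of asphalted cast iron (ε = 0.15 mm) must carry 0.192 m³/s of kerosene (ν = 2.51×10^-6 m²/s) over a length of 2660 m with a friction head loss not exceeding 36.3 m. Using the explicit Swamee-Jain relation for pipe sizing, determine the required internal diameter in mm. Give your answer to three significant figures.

Swamee-Jain (Type III): D = 0.66·[ε^1.25·(LQ²/(gh_f))^4.75 + ν·Q^9.4·(L/(gh_f))^5.2]^0.04
LQ²/(gh_f) = 0.2754; L/(gh_f) = 7.470
Term 1 = ε^1.25·(…)^4.75 = 3.63×10^-8; Term 2 = ν·Q^9.4·(…)^5.2 = 1.60×10^-8
D = 0.66·(3.63×10^-8 + 1.60×10^-8)^0.04 = 0.3375 m = 338 mm
Check: V = 2.15 m/s, Re = 2.89×10^5, f = 0.01805, h_f = 33.4 m ≈ 36.3 m ✓

D ≈ 338 mm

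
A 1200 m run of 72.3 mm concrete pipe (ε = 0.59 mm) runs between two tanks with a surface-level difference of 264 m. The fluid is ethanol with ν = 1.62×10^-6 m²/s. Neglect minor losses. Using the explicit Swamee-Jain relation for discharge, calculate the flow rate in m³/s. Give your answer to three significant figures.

Q ≈ 0.0121 m³/s

Swamee-Jain (Type II): Q = -0.965·√(gD⁵h_f/L)·ln[ε/(3.7D) + √(3.17ν²L/(gD³h_f))]
√(gD⁵h_f/L) = √(9.81·0.0723⁵·264/1200) = 0.002065
ε/(3.7D) = 0.00221; √(3.17ν²L/(gD³h_f)) = 1.01×10^-4
Q = -0.965·0.002065·ln(0.002307) = 0.01210 m³/s
Check: V = 2.95 m/s, Re = 1.32×10^5, f = 0.03616, h_f = 266 m ≈ 264 m ✓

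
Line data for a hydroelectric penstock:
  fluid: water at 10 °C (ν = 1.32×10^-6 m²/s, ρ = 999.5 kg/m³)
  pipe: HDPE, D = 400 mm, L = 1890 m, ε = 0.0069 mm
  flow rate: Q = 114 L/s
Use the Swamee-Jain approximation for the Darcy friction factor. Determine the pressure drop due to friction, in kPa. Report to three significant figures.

Δp ≈ 28.8 kPa

V = 4Q/(πD²) = 4·0.114/(π·0.400²) = 0.9072 m/s
Re = VD/ν = 0.9072·0.400/1.32×10^-6 = 2.75×10^5 → turbulent
ε/D = 0.0069/400 = 1.72×10^-5
Swamee-Jain: f = 0.01480
h_f = f(L/D)V²/(2g) = 0.01480·(1890/0.400)·0.9072²/(2·9.81) = 2.934 m
Δp = ρg·h_f = 999.5·9.81·2.934 = 28.77 kPa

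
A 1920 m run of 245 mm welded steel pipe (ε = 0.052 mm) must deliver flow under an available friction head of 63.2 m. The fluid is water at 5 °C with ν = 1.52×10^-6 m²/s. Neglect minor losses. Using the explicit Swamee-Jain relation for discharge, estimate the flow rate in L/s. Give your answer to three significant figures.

Swamee-Jain (Type II): Q = -0.965·√(gD⁵h_f/L)·ln[ε/(3.7D) + √(3.17ν²L/(gD³h_f))]
√(gD⁵h_f/L) = √(9.81·0.245⁵·63.2/1920) = 0.01688
ε/(3.7D) = 5.74×10^-5; √(3.17ν²L/(gD³h_f)) = 3.93×10^-5
Q = -0.965·0.01688·ln(9.664×10^-5) = 0.1506 m³/s
Check: V = 3.19 m/s, Re = 5.15×10^5, f = 0.01559, h_f = 63.5 m ≈ 63.2 m ✓

Q ≈ 151 L/s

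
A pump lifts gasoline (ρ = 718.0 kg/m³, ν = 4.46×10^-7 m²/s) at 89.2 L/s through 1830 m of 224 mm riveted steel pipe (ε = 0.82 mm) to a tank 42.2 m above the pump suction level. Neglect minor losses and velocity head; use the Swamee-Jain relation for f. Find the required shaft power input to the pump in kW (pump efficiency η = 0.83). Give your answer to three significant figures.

V = 4Q/(πD²) = 2.263 m/s; Re = 1.14×10^6; ε/D = 0.00366; f = 0.02786
h_f = f(L/D)V²/2g = 59.43 m
Total head H = z + h_f = 42.2 + 59.43 = 101.6 m
P_hyd = ρgQH = 718.0·9.81·0.0892·101.6 = 63.85 kW
P_shaft = P_hyd/η = 63.85/0.83 = 76.93 kW

P_shaft ≈ 76.9 kW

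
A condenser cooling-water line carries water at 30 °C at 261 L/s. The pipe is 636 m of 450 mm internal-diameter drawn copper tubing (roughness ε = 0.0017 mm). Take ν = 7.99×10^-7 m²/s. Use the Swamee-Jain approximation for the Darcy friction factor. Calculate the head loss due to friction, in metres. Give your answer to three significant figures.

h_f ≈ 2.30 m

V = 4Q/(πD²) = 4·0.261/(π·0.450²) = 1.641 m/s
Re = VD/ν = 1.641·0.450/7.99×10^-7 = 9.24×10^5 → turbulent
ε/D = 0.0017/450 = 3.78×10^-6
Swamee-Jain: f = 0.01185
h_f = f(L/D)V²/(2g) = 0.01185·(636/0.450)·1.641²/(2·9.81) = 2.299 m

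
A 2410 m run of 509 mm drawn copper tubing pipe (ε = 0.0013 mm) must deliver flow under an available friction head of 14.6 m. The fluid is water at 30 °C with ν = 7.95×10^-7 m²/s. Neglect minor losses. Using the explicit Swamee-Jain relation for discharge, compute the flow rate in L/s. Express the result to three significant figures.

Q ≈ 478 L/s

Swamee-Jain (Type II): Q = -0.965·√(gD⁵h_f/L)·ln[ε/(3.7D) + √(3.17ν²L/(gD³h_f))]
√(gD⁵h_f/L) = √(9.81·0.509⁵·14.6/2410) = 0.04506
ε/(3.7D) = 6.90×10^-7; √(3.17ν²L/(gD³h_f)) = 1.60×10^-5
Q = -0.965·0.04506·ln(1.668×10^-5) = 0.4784 m³/s
Check: V = 2.35 m/s, Re = 1.51×10^6, f = 0.01093, h_f = 14.6 m ≈ 14.6 m ✓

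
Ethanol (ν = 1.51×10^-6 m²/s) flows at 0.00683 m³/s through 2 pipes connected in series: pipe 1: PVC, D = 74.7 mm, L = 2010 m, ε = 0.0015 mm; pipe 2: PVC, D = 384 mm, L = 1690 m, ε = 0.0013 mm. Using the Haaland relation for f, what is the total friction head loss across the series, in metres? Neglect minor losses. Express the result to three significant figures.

H ≈ 63.0 m

Pipe 1: V = 1.558 m/s, Re = 7.71×10^4, ε/D = 2.01×10^-5, f = 0.01890, h_1 = f(L/D)V²/2g = 62.95 m
Pipe 2: V = 0.05898 m/s, Re = 1.50×10^4, ε/D = 3.39×10^-6, f = 0.02772, h_2 = f(L/D)V²/2g = 0.02162 m
Series → Q common, losses add: H = Σh = 62.97 m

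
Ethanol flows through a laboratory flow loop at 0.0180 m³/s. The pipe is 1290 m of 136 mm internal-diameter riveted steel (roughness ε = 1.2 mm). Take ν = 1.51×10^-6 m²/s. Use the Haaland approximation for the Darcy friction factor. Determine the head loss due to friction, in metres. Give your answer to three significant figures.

V = 4Q/(πD²) = 4·0.0180/(π·0.136²) = 1.239 m/s
Re = VD/ν = 1.239·0.136/1.51×10^-6 = 1.12×10^5 → turbulent
ε/D = 1.2/136 = 0.00882
Haaland: f = 0.03696
h_f = f(L/D)V²/(2g) = 0.03696·(1290/0.136)·1.239²/(2·9.81) = 27.44 m

h_f ≈ 27.4 m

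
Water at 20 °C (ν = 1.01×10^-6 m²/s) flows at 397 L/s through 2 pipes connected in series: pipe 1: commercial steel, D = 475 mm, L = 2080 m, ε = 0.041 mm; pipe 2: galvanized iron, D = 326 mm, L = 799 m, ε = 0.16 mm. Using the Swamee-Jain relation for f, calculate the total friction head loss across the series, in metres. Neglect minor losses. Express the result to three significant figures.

H ≈ 63.0 m

Pipe 1: V = 2.240 m/s, Re = 1.05×10^6, ε/D = 8.63×10^-5, f = 0.01324, h_1 = f(L/D)V²/2g = 14.83 m
Pipe 2: V = 4.756 m/s, Re = 1.54×10^6, ε/D = 4.91×10^-4, f = 0.01705, h_2 = f(L/D)V²/2g = 48.18 m
Series → Q common, losses add: H = Σh = 63.01 m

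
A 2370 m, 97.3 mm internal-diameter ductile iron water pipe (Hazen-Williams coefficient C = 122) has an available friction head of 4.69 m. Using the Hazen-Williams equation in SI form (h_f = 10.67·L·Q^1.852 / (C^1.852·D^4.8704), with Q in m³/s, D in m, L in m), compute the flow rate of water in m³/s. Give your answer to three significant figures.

Q ≈ 0.00257 m³/s

Rearranging: Q = [h_f·C^1.852·D^4.8704 / (10.67·L)]^(1/1.852)
Q = [4.69·122^1.852·0.0973^4.8704 / (10.67·2370)]^0.540 = 0.002572 m³/s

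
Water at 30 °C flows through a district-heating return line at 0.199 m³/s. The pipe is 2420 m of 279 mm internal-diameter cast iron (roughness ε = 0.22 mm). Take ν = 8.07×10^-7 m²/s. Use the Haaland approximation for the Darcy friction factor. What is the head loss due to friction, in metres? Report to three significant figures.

h_f ≈ 88.4 m

V = 4Q/(πD²) = 4·0.199/(π·0.279²) = 3.255 m/s
Re = VD/ν = 3.255·0.279/8.07×10^-7 = 1.13×10^6 → turbulent
ε/D = 0.22/279 = 7.89×10^-4
Haaland: f = 0.01887
h_f = f(L/D)V²/(2g) = 0.01887·(2420/0.279)·3.255²/(2·9.81) = 88.37 m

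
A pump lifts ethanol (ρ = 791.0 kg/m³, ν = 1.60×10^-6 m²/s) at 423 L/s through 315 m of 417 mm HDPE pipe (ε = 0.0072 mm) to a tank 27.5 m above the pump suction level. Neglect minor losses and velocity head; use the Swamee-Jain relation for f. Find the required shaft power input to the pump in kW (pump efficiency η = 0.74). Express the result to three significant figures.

P_shaft ≈ 142 kW

V = 4Q/(πD²) = 3.097 m/s; Re = 8.07×10^5; ε/D = 1.73×10^-5; f = 0.01240
h_f = f(L/D)V²/2g = 4.581 m
Total head H = z + h_f = 27.5 + 4.581 = 32.08 m
P_hyd = ρgQH = 791.0·9.81·0.423·32.08 = 105.3 kW
P_shaft = P_hyd/η = 105.3/0.74 = 142.3 kW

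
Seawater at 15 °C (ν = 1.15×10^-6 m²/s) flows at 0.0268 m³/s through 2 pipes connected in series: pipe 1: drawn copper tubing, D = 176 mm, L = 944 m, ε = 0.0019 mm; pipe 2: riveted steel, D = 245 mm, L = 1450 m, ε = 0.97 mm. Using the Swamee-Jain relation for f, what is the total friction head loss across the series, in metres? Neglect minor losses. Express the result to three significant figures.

H ≈ 8.23 m

Pipe 1: V = 1.102 m/s, Re = 1.69×10^5, ε/D = 1.08×10^-5, f = 0.01615, h_1 = f(L/D)V²/2g = 5.358 m
Pipe 2: V = 0.5685 m/s, Re = 1.21×10^5, ε/D = 0.00396, f = 0.02947, h_2 = f(L/D)V²/2g = 2.873 m
Series → Q common, losses add: H = Σh = 8.231 m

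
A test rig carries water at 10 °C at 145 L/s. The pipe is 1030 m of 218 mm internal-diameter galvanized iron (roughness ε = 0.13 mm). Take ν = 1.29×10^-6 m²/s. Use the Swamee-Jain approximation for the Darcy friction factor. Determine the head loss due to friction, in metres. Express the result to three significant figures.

h_f ≈ 66.0 m

V = 4Q/(πD²) = 4·0.145/(π·0.218²) = 3.885 m/s
Re = VD/ν = 3.885·0.218/1.29×10^-6 = 6.56×10^5 → turbulent
ε/D = 0.13/218 = 5.96×10^-4
Swamee-Jain: f = 0.01815
h_f = f(L/D)V²/(2g) = 0.01815·(1030/0.218)·3.885²/(2·9.81) = 65.97 m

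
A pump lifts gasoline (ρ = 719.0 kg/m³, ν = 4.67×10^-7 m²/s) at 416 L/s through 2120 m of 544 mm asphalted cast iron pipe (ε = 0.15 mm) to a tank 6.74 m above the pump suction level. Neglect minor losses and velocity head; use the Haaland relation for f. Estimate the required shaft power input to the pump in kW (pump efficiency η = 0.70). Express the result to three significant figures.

V = 4Q/(πD²) = 1.790 m/s; Re = 2.08×10^6; ε/D = 2.76×10^-4; f = 0.01504
h_f = f(L/D)V²/2g = 9.570 m
Total head H = z + h_f = 6.74 + 9.570 = 16.31 m
P_hyd = ρgQH = 719.0·9.81·0.416·16.31 = 47.86 kW
P_shaft = P_hyd/η = 47.86/0.70 = 68.37 kW

P_shaft ≈ 68.4 kW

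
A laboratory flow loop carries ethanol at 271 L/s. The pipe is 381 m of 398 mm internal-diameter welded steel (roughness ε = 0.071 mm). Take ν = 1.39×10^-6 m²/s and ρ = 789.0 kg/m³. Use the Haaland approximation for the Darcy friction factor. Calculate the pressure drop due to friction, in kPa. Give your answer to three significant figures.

Δp ≈ 26.5 kPa

V = 4Q/(πD²) = 4·0.271/(π·0.398²) = 2.178 m/s
Re = VD/ν = 2.178·0.398/1.39×10^-6 = 6.24×10^5 → turbulent
ε/D = 0.071/398 = 1.78×10^-4
Haaland: f = 0.01481
h_f = f(L/D)V²/(2g) = 0.01481·(381/0.398)·2.178²/(2·9.81) = 3.429 m
Δp = ρg·h_f = 789.0·9.81·3.429 = 26.54 kPa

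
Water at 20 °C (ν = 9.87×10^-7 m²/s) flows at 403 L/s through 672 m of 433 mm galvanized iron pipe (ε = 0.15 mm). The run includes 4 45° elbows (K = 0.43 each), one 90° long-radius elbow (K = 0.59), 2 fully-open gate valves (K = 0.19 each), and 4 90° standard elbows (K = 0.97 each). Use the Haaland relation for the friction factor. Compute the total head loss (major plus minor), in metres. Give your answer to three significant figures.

H_L ≈ 11.9 m

V = 4Q/(πD²) = 2.737 m/s; V²/2g = 0.3818 m
Re = 1.20×10^6, ε/D = 3.46×10^-4 → f = 0.01592 (Haaland)
Major: h_f = f(L/D)·V²/2g = 0.01592·1552·0.3818 = 9.430 m
Minor: ΣK = 6.57; h_m = ΣK·V²/2g = 2.508 m
Total H_L = 9.430 + 2.508 = 11.94 m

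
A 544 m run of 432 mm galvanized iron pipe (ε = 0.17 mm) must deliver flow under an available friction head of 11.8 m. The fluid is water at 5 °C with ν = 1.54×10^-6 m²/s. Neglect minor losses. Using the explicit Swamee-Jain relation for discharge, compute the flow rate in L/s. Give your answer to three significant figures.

Q ≈ 490 L/s

Swamee-Jain (Type II): Q = -0.965·√(gD⁵h_f/L)·ln[ε/(3.7D) + √(3.17ν²L/(gD³h_f))]
√(gD⁵h_f/L) = √(9.81·0.432⁵·11.8/544) = 0.05658
ε/(3.7D) = 1.06×10^-4; √(3.17ν²L/(gD³h_f)) = 2.09×10^-5
Q = -0.965·0.05658·ln(1.273×10^-4) = 0.4897 m³/s
Check: V = 3.34 m/s, Re = 9.37×10^5, f = 0.01657, h_f = 11.9 m ≈ 11.8 m ✓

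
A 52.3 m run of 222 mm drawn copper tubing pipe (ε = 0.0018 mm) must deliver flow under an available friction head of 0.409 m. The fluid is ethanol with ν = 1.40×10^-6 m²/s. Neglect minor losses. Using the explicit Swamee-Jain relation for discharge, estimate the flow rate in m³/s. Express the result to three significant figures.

Q ≈ 0.0579 m³/s

Swamee-Jain (Type II): Q = -0.965·√(gD⁵h_f/L)·ln[ε/(3.7D) + √(3.17ν²L/(gD³h_f))]
√(gD⁵h_f/L) = √(9.81·0.222⁵·0.409/52.3) = 0.006432
ε/(3.7D) = 2.19×10^-6; √(3.17ν²L/(gD³h_f)) = 8.60×10^-5
Q = -0.965·0.006432·ln(8.823×10^-5) = 0.05794 m³/s
Check: V = 1.50 m/s, Re = 2.37×10^5, f = 0.01511, h_f = 0.407 m ≈ 0.409 m ✓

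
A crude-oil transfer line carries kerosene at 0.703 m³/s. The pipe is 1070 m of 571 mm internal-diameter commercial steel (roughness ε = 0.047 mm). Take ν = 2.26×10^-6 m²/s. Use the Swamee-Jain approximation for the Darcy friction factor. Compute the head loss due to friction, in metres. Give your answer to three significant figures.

V = 4Q/(πD²) = 4·0.703/(π·0.571²) = 2.745 m/s
Re = VD/ν = 2.745·0.571/2.26×10^-6 = 6.94×10^5 → turbulent
ε/D = 0.047/571 = 8.23×10^-5
Swamee-Jain: f = 0.01373
h_f = f(L/D)V²/(2g) = 0.01373·(1070/0.571)·2.745²/(2·9.81) = 9.881 m

h_f ≈ 9.88 m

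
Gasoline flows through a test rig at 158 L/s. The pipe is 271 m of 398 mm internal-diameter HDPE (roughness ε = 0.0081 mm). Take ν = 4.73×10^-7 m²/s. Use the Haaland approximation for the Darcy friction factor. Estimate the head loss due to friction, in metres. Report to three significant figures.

h_f ≈ 0.664 m

V = 4Q/(πD²) = 4·0.158/(π·0.398²) = 1.270 m/s
Re = VD/ν = 1.270·0.398/4.73×10^-7 = 1.07×10^6 → turbulent
ε/D = 0.0081/398 = 2.04×10^-5
Haaland: f = 0.01186
h_f = f(L/D)V²/(2g) = 0.01186·(271/0.398)·1.270²/(2·9.81) = 0.6637 m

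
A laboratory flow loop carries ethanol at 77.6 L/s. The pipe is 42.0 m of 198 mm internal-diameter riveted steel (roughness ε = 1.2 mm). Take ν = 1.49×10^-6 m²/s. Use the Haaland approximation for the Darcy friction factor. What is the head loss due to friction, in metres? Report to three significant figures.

h_f ≈ 2.23 m

V = 4Q/(πD²) = 4·0.0776/(π·0.198²) = 2.520 m/s
Re = VD/ν = 2.520·0.198/1.49×10^-6 = 3.35×10^5 → turbulent
ε/D = 1.2/198 = 0.00606
Haaland: f = 0.03251
h_f = f(L/D)V²/(2g) = 0.03251·(42.0/0.198)·2.520²/(2·9.81) = 2.232 m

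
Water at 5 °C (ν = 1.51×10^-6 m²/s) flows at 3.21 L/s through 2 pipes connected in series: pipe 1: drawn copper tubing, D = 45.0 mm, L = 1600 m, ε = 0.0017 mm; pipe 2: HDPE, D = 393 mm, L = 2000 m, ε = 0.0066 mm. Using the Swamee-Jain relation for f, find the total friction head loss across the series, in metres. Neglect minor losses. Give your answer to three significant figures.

Pipe 1: V = 2.018 m/s, Re = 6.01×10^4, ε/D = 3.78×10^-5, f = 0.02009, h_1 = f(L/D)V²/2g = 148.3 m
Pipe 2: V = 0.02646 m/s, Re = 6890, ε/D = 1.68×10^-5, f = 0.03444, h_2 = f(L/D)V²/2g = 0.006255 m
Series → Q common, losses add: H = Σh = 148.3 m

H ≈ 148 m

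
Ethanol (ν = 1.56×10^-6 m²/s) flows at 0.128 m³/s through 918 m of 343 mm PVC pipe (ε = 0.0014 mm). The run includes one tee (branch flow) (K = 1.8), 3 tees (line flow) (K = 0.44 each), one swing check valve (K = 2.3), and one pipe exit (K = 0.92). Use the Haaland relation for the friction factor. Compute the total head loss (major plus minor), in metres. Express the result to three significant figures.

H_L ≈ 4.37 m

V = 4Q/(πD²) = 1.385 m/s; V²/2g = 0.09781 m
Re = 3.05×10^5, ε/D = 4.08×10^-6 → f = 0.01433 (Haaland)
Major: h_f = f(L/D)·V²/2g = 0.01433·2676·0.09781 = 3.752 m
Minor: ΣK = 6.34; h_m = ΣK·V²/2g = 0.6201 m
Total H_L = 3.752 + 0.6201 = 4.372 m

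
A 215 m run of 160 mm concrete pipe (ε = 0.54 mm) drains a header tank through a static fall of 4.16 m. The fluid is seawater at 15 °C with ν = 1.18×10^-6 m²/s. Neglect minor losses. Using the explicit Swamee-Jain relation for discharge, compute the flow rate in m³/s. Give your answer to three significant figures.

Swamee-Jain (Type II): Q = -0.965·√(gD⁵h_f/L)·ln[ε/(3.7D) + √(3.17ν²L/(gD³h_f))]
√(gD⁵h_f/L) = √(9.81·0.160⁵·4.16/215) = 0.004461
ε/(3.7D) = 9.12×10^-4; √(3.17ν²L/(gD³h_f)) = 7.53×10^-5
Q = -0.965·0.004461·ln(9.875×10^-4) = 0.02979 m³/s
Check: V = 1.48 m/s, Re = 2.01×10^5, f = 0.02785, h_f = 4.19 m ≈ 4.16 m ✓

Q ≈ 0.0298 m³/s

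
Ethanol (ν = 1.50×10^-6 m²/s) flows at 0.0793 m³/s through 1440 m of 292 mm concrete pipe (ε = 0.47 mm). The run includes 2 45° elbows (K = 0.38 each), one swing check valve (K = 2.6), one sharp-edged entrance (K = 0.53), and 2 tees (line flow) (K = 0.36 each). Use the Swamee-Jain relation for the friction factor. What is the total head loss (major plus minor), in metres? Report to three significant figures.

H_L ≈ 8.50 m

V = 4Q/(πD²) = 1.184 m/s; V²/2g = 0.07147 m
Re = 2.31×10^5, ε/D = 0.00161 → f = 0.02319 (Swamee-Jain)
Major: h_f = f(L/D)·V²/2g = 0.02319·4932·0.07147 = 8.173 m
Minor: ΣK = 4.61; h_m = ΣK·V²/2g = 0.3295 m
Total H_L = 8.173 + 0.3295 = 8.503 m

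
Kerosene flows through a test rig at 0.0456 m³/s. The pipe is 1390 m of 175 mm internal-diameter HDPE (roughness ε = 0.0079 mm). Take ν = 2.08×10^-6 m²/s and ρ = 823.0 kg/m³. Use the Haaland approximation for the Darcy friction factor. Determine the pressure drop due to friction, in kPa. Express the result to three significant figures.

Δp ≈ 193 kPa

V = 4Q/(πD²) = 4·0.0456/(π·0.175²) = 1.896 m/s
Re = VD/ν = 1.896·0.175/2.08×10^-6 = 1.60×10^5 → turbulent
ε/D = 0.0079/175 = 4.51×10^-5
Haaland: f = 0.01646
h_f = f(L/D)V²/(2g) = 0.01646·(1390/0.175)·1.896²/(2·9.81) = 23.95 m
Δp = ρg·h_f = 823.0·9.81·23.95 = 193.4 kPa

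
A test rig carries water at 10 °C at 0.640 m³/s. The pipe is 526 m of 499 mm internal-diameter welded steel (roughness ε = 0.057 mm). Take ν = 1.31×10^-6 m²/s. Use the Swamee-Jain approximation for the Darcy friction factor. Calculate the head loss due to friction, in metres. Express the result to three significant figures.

h_f ≈ 7.76 m

V = 4Q/(πD²) = 4·0.640/(π·0.499²) = 3.273 m/s
Re = VD/ν = 3.273·0.499/1.31×10^-6 = 1.25×10^6 → turbulent
ε/D = 0.057/499 = 1.14×10^-4
Swamee-Jain: f = 0.01349
h_f = f(L/D)V²/(2g) = 0.01349·(526/0.499)·3.273²/(2·9.81) = 7.764 m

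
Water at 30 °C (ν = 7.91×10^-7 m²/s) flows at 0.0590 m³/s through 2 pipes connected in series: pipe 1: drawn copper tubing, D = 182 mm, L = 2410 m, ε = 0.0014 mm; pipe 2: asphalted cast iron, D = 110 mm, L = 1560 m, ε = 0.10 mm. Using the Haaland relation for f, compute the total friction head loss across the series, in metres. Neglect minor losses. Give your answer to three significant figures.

H ≈ 590 m

Pipe 1: V = 2.268 m/s, Re = 5.22×10^5, ε/D = 7.69×10^-6, f = 0.01305, h_1 = f(L/D)V²/2g = 45.31 m
Pipe 2: V = 6.208 m/s, Re = 8.63×10^5, ε/D = 9.09×10^-4, f = 0.01956, h_2 = f(L/D)V²/2g = 544.8 m
Series → Q common, losses add: H = Σh = 590.1 m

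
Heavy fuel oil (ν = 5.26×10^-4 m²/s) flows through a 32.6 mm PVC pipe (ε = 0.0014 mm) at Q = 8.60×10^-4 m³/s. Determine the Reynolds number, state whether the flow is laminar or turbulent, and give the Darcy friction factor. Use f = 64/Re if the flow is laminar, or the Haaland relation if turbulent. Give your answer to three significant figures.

Re ≈ 63.9; laminar; f = 64/Re ≈ 1.00

V = 4Q/(πD²) = 1.030 m/s
Re = VD/ν = 1.030·0.0326/5.26×10^-4 = 63.9
Re < 2300 → laminar → f = 64/Re = 1.002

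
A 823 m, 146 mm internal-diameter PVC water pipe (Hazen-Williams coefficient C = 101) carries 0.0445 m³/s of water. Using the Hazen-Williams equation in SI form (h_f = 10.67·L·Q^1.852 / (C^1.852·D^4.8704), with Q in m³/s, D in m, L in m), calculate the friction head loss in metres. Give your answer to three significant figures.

h_f = 10.67·823·0.0445^1.852 / (101^1.852·0.146^4.8704) = 62.84 m

h_f ≈ 62.8 m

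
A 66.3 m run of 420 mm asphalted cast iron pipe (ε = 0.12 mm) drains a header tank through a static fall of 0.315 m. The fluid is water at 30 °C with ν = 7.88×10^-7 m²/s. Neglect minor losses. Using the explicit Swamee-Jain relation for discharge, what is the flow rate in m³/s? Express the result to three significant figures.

Swamee-Jain (Type II): Q = -0.965·√(gD⁵h_f/L)·ln[ε/(3.7D) + √(3.17ν²L/(gD³h_f))]
√(gD⁵h_f/L) = √(9.81·0.420⁵·0.315/66.3) = 0.02468
ε/(3.7D) = 7.72×10^-5; √(3.17ν²L/(gD³h_f)) = 2.39×10^-5
Q = -0.965·0.02468·ln(1.011×10^-4) = 0.2191 m³/s
Check: V = 1.58 m/s, Re = 8.43×10^5, f = 0.01575, h_f = 0.317 m ≈ 0.315 m ✓

Q ≈ 0.219 m³/s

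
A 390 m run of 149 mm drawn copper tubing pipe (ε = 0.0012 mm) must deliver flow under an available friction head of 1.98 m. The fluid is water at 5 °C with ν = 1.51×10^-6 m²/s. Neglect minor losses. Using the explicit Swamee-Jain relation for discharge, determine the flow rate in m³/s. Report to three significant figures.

Swamee-Jain (Type II): Q = -0.965·√(gD⁵h_f/L)·ln[ε/(3.7D) + √(3.17ν²L/(gD³h_f))]
√(gD⁵h_f/L) = √(9.81·0.149⁵·1.98/390) = 0.001912
ε/(3.7D) = 2.18×10^-6; √(3.17ν²L/(gD³h_f)) = 2.09×10^-4
Q = -0.965·0.001912·ln(2.116×10^-4) = 0.01561 m³/s
Check: V = 0.896 m/s, Re = 8.84×10^4, f = 0.01838, h_f = 1.97 m ≈ 1.98 m ✓

Q ≈ 0.0156 m³/s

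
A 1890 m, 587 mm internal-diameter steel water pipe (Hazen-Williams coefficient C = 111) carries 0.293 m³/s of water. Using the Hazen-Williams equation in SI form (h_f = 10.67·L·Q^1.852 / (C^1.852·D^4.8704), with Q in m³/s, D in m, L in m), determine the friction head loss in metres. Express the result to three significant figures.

h_f = 10.67·1890·0.293^1.852 / (111^1.852·0.587^4.8704) = 4.531 m

h_f ≈ 4.53 m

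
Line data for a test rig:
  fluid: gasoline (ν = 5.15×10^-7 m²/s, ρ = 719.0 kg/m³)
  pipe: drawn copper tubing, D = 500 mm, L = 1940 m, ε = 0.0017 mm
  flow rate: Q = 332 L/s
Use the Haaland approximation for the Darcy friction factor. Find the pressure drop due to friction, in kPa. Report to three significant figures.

Δp ≈ 42.9 kPa

V = 4Q/(πD²) = 4·0.332/(π·0.500²) = 1.691 m/s
Re = VD/ν = 1.691·0.500/5.15×10^-7 = 1.64×10^6 → turbulent
ε/D = 0.0017/500 = 3.40×10^-6
Haaland: f = 0.01076
h_f = f(L/D)V²/(2g) = 0.01076·(1940/0.500)·1.691²/(2·9.81) = 6.082 m
Δp = ρg·h_f = 719.0·9.81·6.082 = 42.90 kPa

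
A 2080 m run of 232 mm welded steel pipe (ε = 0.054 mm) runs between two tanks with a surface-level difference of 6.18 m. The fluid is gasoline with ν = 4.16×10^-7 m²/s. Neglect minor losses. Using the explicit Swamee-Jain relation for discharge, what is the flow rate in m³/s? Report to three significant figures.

Q ≈ 0.0393 m³/s

Swamee-Jain (Type II): Q = -0.965·√(gD⁵h_f/L)·ln[ε/(3.7D) + √(3.17ν²L/(gD³h_f))]
√(gD⁵h_f/L) = √(9.81·0.232⁵·6.18/2080) = 0.004426
ε/(3.7D) = 6.29×10^-5; √(3.17ν²L/(gD³h_f)) = 3.88×10^-5
Q = -0.965·0.004426·ln(1.017×10^-4) = 0.03927 m³/s
Check: V = 0.929 m/s, Re = 5.18×10^5, f = 0.01577, h_f = 6.22 m ≈ 6.18 m ✓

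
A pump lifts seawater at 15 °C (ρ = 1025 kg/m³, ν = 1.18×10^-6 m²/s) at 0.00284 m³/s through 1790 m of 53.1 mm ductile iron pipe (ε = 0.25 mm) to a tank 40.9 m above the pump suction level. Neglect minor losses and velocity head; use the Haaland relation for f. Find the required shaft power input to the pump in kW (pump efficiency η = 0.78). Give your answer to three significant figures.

P_shaft ≈ 4.74 kW

V = 4Q/(πD²) = 1.282 m/s; Re = 5.77×10^4; ε/D = 0.00471; f = 0.03138
h_f = f(L/D)V²/2g = 88.67 m
Total head H = z + h_f = 40.9 + 88.67 = 129.6 m
P_hyd = ρgQH = 1025·9.81·0.00284·129.6 = 3.700 kW
P_shaft = P_hyd/η = 3.700/0.78 = 4.744 kW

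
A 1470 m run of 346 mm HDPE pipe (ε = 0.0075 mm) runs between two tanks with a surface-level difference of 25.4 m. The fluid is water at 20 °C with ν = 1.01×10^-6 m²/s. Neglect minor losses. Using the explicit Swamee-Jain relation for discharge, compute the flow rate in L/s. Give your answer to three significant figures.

Q ≈ 294 L/s

Swamee-Jain (Type II): Q = -0.965·√(gD⁵h_f/L)·ln[ε/(3.7D) + √(3.17ν²L/(gD³h_f))]
√(gD⁵h_f/L) = √(9.81·0.346⁵·25.4/1470) = 0.02899
ε/(3.7D) = 5.86×10^-6; √(3.17ν²L/(gD³h_f)) = 2.15×10^-5
Q = -0.965·0.02899·ln(2.732×10^-5) = 0.2940 m³/s
Check: V = 3.13 m/s, Re = 1.07×10^6, f = 0.01201, h_f = 25.4 m ≈ 25.4 m ✓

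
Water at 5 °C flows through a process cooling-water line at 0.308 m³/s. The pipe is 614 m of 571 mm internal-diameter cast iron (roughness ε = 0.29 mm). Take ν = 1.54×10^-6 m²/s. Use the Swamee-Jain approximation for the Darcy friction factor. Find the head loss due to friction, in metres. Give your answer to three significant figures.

V = 4Q/(πD²) = 4·0.308/(π·0.571²) = 1.203 m/s
Re = VD/ν = 1.203·0.571/1.54×10^-6 = 4.46×10^5 → turbulent
ε/D = 0.29/571 = 5.08×10^-4
Swamee-Jain: f = 0.01793
h_f = f(L/D)V²/(2g) = 0.01793·(614/0.571)·1.203²/(2·9.81) = 1.422 m

h_f ≈ 1.42 m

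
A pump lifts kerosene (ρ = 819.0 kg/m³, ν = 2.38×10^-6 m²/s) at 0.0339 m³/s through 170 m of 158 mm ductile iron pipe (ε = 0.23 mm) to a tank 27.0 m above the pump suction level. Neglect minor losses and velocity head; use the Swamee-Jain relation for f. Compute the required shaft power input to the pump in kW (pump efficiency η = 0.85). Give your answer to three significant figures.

V = 4Q/(πD²) = 1.729 m/s; Re = 1.15×10^5; ε/D = 0.00146; f = 0.02357
h_f = f(L/D)V²/2g = 3.864 m
Total head H = z + h_f = 27.0 + 3.864 = 30.86 m
P_hyd = ρgQH = 819.0·9.81·0.0339·30.86 = 8.406 kW
P_shaft = P_hyd/η = 8.406/0.85 = 9.890 kW

P_shaft ≈ 9.89 kW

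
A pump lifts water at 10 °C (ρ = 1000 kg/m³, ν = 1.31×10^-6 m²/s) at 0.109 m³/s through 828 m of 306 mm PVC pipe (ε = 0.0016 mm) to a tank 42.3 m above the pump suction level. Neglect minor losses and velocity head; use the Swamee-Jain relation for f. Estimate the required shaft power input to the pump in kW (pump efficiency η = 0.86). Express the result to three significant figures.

P_shaft ≈ 57.9 kW

V = 4Q/(πD²) = 1.482 m/s; Re = 3.46×10^5; ε/D = 5.23×10^-6; f = 0.01406
h_f = f(L/D)V²/2g = 4.261 m
Total head H = z + h_f = 42.3 + 4.261 = 46.56 m
P_hyd = ρgQH = 1000·9.81·0.109·46.56 = 49.79 kW
P_shaft = P_hyd/η = 49.79/0.86 = 57.89 kW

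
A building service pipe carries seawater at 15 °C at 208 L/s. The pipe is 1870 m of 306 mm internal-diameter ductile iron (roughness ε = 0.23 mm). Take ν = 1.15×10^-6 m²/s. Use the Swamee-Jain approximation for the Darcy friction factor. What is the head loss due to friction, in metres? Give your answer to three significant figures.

V = 4Q/(πD²) = 4·0.208/(π·0.306²) = 2.828 m/s
Re = VD/ν = 2.828·0.306/1.15×10^-6 = 7.53×10^5 → turbulent
ε/D = 0.23/306 = 7.52×10^-4
Swamee-Jain: f = 0.01894
h_f = f(L/D)V²/(2g) = 0.01894·(1870/0.306)·2.828²/(2·9.81) = 47.19 m

h_f ≈ 47.2 m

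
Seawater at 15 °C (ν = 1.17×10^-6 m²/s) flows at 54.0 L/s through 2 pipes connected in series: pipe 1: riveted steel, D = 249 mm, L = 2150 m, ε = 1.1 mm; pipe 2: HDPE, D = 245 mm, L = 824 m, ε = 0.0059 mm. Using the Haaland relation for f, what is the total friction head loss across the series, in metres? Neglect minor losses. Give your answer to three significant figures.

Pipe 1: V = 1.109 m/s, Re = 2.36×10^5, ε/D = 0.00442, f = 0.02972, h_1 = f(L/D)V²/2g = 16.08 m
Pipe 2: V = 1.145 m/s, Re = 2.40×10^5, ε/D = 2.41×10^-5, f = 0.01514, h_2 = f(L/D)V²/2g = 3.405 m
Series → Q common, losses add: H = Σh = 19.49 m

H ≈ 19.5 m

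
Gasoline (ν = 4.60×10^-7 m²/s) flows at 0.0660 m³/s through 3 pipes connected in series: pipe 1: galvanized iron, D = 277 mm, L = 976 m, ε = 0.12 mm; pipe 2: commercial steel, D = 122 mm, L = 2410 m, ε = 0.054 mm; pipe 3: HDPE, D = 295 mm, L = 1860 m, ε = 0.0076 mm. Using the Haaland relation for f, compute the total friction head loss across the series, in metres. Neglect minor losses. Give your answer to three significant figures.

Pipe 1: V = 1.095 m/s, Re = 6.60×10^5, ε/D = 4.33×10^-4, f = 0.01693, h_1 = f(L/D)V²/2g = 3.647 m
Pipe 2: V = 5.646 m/s, Re = 1.50×10^6, ε/D = 4.43×10^-4, f = 0.01661, h_2 = f(L/D)V²/2g = 533.1 m
Pipe 3: V = 0.9656 m/s, Re = 6.19×10^5, ε/D = 2.58×10^-5, f = 0.01293, h_3 = f(L/D)V²/2g = 3.875 m
Series → Q common, losses add: H = Σh = 540.6 m

H ≈ 541 m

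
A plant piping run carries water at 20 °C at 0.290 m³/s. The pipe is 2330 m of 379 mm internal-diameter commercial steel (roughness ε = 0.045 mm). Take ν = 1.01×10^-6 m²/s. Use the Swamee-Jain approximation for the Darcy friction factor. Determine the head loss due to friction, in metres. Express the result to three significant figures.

V = 4Q/(πD²) = 4·0.290/(π·0.379²) = 2.571 m/s
Re = VD/ν = 2.571·0.379/1.01×10^-6 = 9.65×10^5 → turbulent
ε/D = 0.045/379 = 1.19×10^-4
Swamee-Jain: f = 0.01381
h_f = f(L/D)V²/(2g) = 0.01381·(2330/0.379)·2.571²/(2·9.81) = 28.60 m

h_f ≈ 28.6 m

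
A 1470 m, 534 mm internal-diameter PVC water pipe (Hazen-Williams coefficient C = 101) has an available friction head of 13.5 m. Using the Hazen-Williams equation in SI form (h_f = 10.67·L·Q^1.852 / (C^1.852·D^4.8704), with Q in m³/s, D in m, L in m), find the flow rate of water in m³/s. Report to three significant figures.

Rearranging: Q = [h_f·C^1.852·D^4.8704 / (10.67·L)]^(1/1.852)
Q = [13.5·101^1.852·0.534^4.8704 / (10.67·1470)]^0.540 = 0.4293 m³/s

Q ≈ 0.429 m³/s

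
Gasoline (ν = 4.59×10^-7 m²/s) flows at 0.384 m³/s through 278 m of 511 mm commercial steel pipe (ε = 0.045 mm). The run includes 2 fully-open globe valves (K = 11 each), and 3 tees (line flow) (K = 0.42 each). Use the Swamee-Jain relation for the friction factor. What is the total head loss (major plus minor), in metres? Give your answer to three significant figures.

V = 4Q/(πD²) = 1.872 m/s; V²/2g = 0.1787 m
Re = 2.08×10^6, ε/D = 8.81×10^-5 → f = 0.01263 (Swamee-Jain)
Major: h_f = f(L/D)·V²/2g = 0.01263·544.0·0.1787 = 1.228 m
Minor: ΣK = 23.3; h_m = ΣK·V²/2g = 4.156 m
Total H_L = 1.228 + 4.156 = 5.384 m

H_L ≈ 5.38 m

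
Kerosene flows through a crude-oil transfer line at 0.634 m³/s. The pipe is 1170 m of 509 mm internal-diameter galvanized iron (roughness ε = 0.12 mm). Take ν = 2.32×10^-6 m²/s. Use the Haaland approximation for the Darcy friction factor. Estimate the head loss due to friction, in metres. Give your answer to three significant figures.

V = 4Q/(πD²) = 4·0.634/(π·0.509²) = 3.116 m/s
Re = VD/ν = 3.116·0.509/2.32×10^-6 = 6.84×10^5 → turbulent
ε/D = 0.12/509 = 2.36×10^-4
Haaland: f = 0.01529
h_f = f(L/D)V²/(2g) = 0.01529·(1170/0.509)·3.116²/(2·9.81) = 17.39 m

h_f ≈ 17.4 m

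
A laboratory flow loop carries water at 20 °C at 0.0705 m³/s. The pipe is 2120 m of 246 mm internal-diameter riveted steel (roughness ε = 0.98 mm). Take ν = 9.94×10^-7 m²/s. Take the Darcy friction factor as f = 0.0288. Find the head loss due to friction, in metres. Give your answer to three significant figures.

h_f ≈ 27.8 m

V = 4Q/(πD²) = 4·0.0705/(π·0.246²) = 1.483 m/s
h_f = f(L/D)V²/(2g) = 0.02880·(2120/0.246)·1.483²/(2·9.81) = 27.83 m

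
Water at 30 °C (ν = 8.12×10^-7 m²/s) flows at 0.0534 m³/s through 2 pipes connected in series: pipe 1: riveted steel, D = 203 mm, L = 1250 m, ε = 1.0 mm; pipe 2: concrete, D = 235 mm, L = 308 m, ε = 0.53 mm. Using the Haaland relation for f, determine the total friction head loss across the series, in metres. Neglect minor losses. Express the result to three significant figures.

Pipe 1: V = 1.650 m/s, Re = 4.12×10^5, ε/D = 0.00493, f = 0.03050, h_1 = f(L/D)V²/2g = 26.06 m
Pipe 2: V = 1.231 m/s, Re = 3.56×10^5, ε/D = 0.00226, f = 0.02465, h_2 = f(L/D)V²/2g = 2.496 m
Series → Q common, losses add: H = Σh = 28.56 m

H ≈ 28.6 m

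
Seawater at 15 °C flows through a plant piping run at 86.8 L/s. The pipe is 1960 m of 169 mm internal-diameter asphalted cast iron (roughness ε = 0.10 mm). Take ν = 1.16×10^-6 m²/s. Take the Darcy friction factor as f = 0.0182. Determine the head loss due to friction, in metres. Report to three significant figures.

V = 4Q/(πD²) = 4·0.0868/(π·0.169²) = 3.870 m/s
h_f = f(L/D)V²/(2g) = 0.01820·(1960/0.169)·3.870²/(2·9.81) = 161.1 m

h_f ≈ 161 m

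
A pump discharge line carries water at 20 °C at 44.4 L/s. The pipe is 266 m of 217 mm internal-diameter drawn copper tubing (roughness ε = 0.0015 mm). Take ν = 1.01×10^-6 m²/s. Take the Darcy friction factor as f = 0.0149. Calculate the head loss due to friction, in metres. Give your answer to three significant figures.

V = 4Q/(πD²) = 4·0.0444/(π·0.217²) = 1.201 m/s
h_f = f(L/D)V²/(2g) = 0.01490·(266/0.217)·1.201²/(2·9.81) = 1.342 m

h_f ≈ 1.34 m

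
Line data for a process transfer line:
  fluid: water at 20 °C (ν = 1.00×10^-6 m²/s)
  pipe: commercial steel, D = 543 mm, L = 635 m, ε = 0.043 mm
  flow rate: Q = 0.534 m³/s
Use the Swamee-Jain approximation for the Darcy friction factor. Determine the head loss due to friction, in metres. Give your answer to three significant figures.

V = 4Q/(πD²) = 4·0.534/(π·0.543²) = 2.306 m/s
Re = VD/ν = 2.306·0.543/1.00×10^-6 = 1.25×10^6 → turbulent
ε/D = 0.043/543 = 7.92×10^-5
Swamee-Jain: f = 0.01293
h_f = f(L/D)V²/(2g) = 0.01293·(635/0.543)·2.306²/(2·9.81) = 4.098 m

h_f ≈ 4.10 m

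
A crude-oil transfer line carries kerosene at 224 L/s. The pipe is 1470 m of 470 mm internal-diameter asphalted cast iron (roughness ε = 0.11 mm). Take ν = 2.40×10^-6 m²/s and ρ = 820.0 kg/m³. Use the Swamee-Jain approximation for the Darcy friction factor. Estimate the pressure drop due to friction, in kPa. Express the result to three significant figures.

Δp ≈ 36.1 kPa

V = 4Q/(πD²) = 4·0.224/(π·0.470²) = 1.291 m/s
Re = VD/ν = 1.291·0.470/2.40×10^-6 = 2.53×10^5 → turbulent
ε/D = 0.11/470 = 2.34×10^-4
Swamee-Jain: f = 0.01689
h_f = f(L/D)V²/(2g) = 0.01689·(1470/0.470)·1.291²/(2·9.81) = 4.487 m
Δp = ρg·h_f = 820.0·9.81·4.487 = 36.10 kPa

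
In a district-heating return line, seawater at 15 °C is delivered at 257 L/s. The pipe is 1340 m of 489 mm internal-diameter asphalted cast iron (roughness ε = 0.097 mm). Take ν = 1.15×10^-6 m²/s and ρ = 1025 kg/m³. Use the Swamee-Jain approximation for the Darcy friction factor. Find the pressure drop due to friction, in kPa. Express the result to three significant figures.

V = 4Q/(πD²) = 4·0.257/(π·0.489²) = 1.368 m/s
Re = VD/ν = 1.368·0.489/1.15×10^-6 = 5.82×10^5 → turbulent
ε/D = 0.097/489 = 1.98×10^-4
Swamee-Jain: f = 0.01530
h_f = f(L/D)V²/(2g) = 0.01530·(1340/0.489)·1.368²/(2·9.81) = 4.002 m
Δp = ρg·h_f = 1025·9.81·4.002 = 40.25 kPa

Δp ≈ 40.2 kPa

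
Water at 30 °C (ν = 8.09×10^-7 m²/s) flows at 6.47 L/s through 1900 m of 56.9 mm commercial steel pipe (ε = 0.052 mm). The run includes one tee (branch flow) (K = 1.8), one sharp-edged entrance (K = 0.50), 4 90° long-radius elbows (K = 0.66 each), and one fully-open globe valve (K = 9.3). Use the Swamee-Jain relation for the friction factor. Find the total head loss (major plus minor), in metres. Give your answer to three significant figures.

V = 4Q/(πD²) = 2.544 m/s; V²/2g = 0.3300 m
Re = 1.79×10^5, ε/D = 9.14×10^-4 → f = 0.02100 (Swamee-Jain)
Major: h_f = f(L/D)·V²/2g = 0.02100·33392·0.3300 = 231.4 m
Minor: ΣK = 14.2; h_m = ΣK·V²/2g = 4.699 m
Total H_L = 231.4 + 4.699 = 236.1 m

H_L ≈ 236 m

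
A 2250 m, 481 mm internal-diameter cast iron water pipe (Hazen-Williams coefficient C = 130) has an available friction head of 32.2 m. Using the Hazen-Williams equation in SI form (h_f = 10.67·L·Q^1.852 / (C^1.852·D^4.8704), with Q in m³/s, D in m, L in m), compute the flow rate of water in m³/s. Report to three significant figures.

Q ≈ 0.533 m³/s

Rearranging: Q = [h_f·C^1.852·D^4.8704 / (10.67·L)]^(1/1.852)
Q = [32.2·130^1.852·0.481^4.8704 / (10.67·2250)]^0.540 = 0.5334 m³/s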